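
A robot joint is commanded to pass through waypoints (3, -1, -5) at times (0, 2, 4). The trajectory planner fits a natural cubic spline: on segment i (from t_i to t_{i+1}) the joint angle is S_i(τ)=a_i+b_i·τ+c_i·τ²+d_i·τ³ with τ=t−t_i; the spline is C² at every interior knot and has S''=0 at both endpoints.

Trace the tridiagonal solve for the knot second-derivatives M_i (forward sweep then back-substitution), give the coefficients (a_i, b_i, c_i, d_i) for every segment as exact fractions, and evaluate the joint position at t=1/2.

Δ: Δ0=-2, Δ1=-2
row 1: diag=8, rhs=0; c'=1/4, d'=0
back: M1=0
M: M0=0, M1=0, M2=0
seg 0: a=3, c=M0/2=0, d=(M1−M0)/(6·2)=0, b=Δ0−h0·(2M0+M1)/6=-2
seg 1: a=-1, c=M1/2=0, d=(M2−M1)/(6·2)=0, b=Δ1−h1·(2M1+M2)/6=-2
t_q=1/2 → seg 0, τ=1/2; S=3+-2·τ+0·τ²+0·τ³=2

  seg 0: a=3 b=-2 c=0 d=0
  seg 1: a=-1 b=-2 c=0 d=0
S(1/2) = 2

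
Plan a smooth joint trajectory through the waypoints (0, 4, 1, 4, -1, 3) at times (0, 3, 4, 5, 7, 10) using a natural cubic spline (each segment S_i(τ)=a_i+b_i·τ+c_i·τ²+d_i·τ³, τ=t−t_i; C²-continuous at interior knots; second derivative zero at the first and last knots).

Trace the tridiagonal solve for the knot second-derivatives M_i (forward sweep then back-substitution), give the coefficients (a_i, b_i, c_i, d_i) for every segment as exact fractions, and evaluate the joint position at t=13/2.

Δ: Δ0=4/3, Δ1=-3, Δ2=3, Δ3=-5/2, Δ4=4/3
row 1: diag=8, rhs=-26; c'=1/8, d'=-13/4
row 2: denom=4−1·1/8=31/8; d'=(36−1·-13/4)/(31/8)=314/31
row 3: denom=6−1·8/31=178/31; d'=(-33−1·314/31)/(178/31)=-1337/178
row 4: denom=10−2·31/89=828/89; d'=(23−2·-1337/178)/(828/89)=94/23
back: M4=94/23
back: M3=-1337/178−31/89·94/23=-411/46
back: M2=314/31−8/31·-411/46=286/23
back: M1=-13/4−1/8·286/23=-221/46
M: M0=0, M1=-221/46, M2=286/23, M3=-411/46, M4=94/23, M5=0
seg 0: a=0, c=M0/2=0, d=(M1−M0)/(6·3)=-221/828, b=Δ0−h0·(2M0+M1)/6=1031/276
seg 1: a=4, c=M1/2=-221/92, d=(M2−M1)/(6·1)=793/276, b=Δ1−h1·(2M1+M2)/6=-479/138
seg 2: a=1, c=M2/2=143/23, d=(M3−M2)/(6·1)=-983/276, b=Δ2−h2·(2M2+M3)/6=95/276
seg 3: a=4, c=M3/2=-411/92, d=(M4−M3)/(6·2)=599/552, b=Δ3−h3·(2M3+M4)/6=289/138
seg 4: a=-1, c=M4/2=47/23, d=(M5−M4)/(6·3)=-47/207, b=Δ4−h4·(2M4+M5)/6=-190/69
t_q=13/2 → seg 3, τ=3/2; S=4+289/138·τ+-411/92·τ²+599/552·τ³=1107/1472

  seg 0: a=0 b=1031/276 c=0 d=-221/828
  seg 1: a=4 b=-479/138 c=-221/92 d=793/276
  seg 2: a=1 b=95/276 c=143/23 d=-983/276
  seg 3: a=4 b=289/138 c=-411/92 d=599/552
  seg 4: a=-1 b=-190/69 c=47/23 d=-47/207
S(13/2) = 1107/1472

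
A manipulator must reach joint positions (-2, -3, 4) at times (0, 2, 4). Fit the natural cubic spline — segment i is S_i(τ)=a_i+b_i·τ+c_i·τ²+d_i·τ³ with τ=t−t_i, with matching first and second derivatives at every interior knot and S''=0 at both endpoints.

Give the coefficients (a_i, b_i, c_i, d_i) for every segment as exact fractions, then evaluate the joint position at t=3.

Δ: Δ0=-1/2, Δ1=7/2
row 1: diag=8, rhs=24; c'=1/4, d'=3
back: M1=3
M: M0=0, M1=3, M2=0
seg 0: a=-2, c=M0/2=0, d=(M1−M0)/(6·2)=1/4, b=Δ0−h0·(2M0+M1)/6=-3/2
seg 1: a=-3, c=M1/2=3/2, d=(M2−M1)/(6·2)=-1/4, b=Δ1−h1·(2M1+M2)/6=3/2
t_q=3 → seg 1, τ=1; S=-3+3/2·τ+3/2·τ²+-1/4·τ³=-1/4

  seg 0: a=-2 b=-3/2 c=0 d=1/4
  seg 1: a=-3 b=3/2 c=3/2 d=-1/4
S(3) = -1/4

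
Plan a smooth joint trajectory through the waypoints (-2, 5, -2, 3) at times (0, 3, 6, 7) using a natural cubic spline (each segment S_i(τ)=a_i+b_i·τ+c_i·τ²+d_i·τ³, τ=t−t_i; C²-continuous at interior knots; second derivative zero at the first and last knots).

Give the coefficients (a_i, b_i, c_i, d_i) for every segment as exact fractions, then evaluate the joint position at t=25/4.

Δ: Δ0=7/3, Δ1=-7/3, Δ2=5
row 1: diag=12, rhs=-28; c'=1/4, d'=-7/3
row 2: denom=8−3·1/4=29/4; d'=(44−3·-7/3)/(29/4)=204/29
back: M2=204/29
back: M1=-7/3−1/4·204/29=-356/87
M: M0=0, M1=-356/87, M2=204/29, M3=0
seg 0: a=-2, c=M0/2=0, d=(M1−M0)/(6·3)=-178/783, b=Δ0−h0·(2M0+M1)/6=127/29
seg 1: a=5, c=M1/2=-178/87, d=(M2−M1)/(6·3)=484/783, b=Δ1−h1·(2M1+M2)/6=-51/29
seg 2: a=-2, c=M2/2=102/29, d=(M3−M2)/(6·1)=-34/29, b=Δ2−h2·(2M2+M3)/6=77/29
t_q=25/4 → seg 2, τ=1/4; S=-2+77/29·τ+102/29·τ²+-34/29·τ³=-1053/928

  seg 0: a=-2 b=127/29 c=0 d=-178/783
  seg 1: a=5 b=-51/29 c=-178/87 d=484/783
  seg 2: a=-2 b=77/29 c=102/29 d=-34/29
S(25/4) = -1053/928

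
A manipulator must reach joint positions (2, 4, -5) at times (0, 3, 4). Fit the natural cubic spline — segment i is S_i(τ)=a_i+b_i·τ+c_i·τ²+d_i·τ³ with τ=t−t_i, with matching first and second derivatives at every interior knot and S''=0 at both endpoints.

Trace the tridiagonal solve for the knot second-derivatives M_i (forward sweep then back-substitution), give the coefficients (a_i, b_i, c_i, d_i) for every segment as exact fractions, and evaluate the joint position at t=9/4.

Δ: Δ0=2/3, Δ1=-9
row 1: diag=8, rhs=-58; c'=1/8, d'=-29/4
back: M1=-29/4
M: M0=0, M1=-29/4, M2=0
seg 0: a=2, c=M0/2=0, d=(M1−M0)/(6·3)=-29/72, b=Δ0−h0·(2M0+M1)/6=103/24
seg 1: a=4, c=M1/2=-29/8, d=(M2−M1)/(6·1)=29/24, b=Δ1−h1·(2M1+M2)/6=-79/12
t_q=9/4 → seg 0, τ=9/4; S=2+103/24·τ+0·τ²+-29/72·τ³=3619/512

  seg 0: a=2 b=103/24 c=0 d=-29/72
  seg 1: a=4 b=-79/12 c=-29/8 d=29/24
S(9/4) = 3619/512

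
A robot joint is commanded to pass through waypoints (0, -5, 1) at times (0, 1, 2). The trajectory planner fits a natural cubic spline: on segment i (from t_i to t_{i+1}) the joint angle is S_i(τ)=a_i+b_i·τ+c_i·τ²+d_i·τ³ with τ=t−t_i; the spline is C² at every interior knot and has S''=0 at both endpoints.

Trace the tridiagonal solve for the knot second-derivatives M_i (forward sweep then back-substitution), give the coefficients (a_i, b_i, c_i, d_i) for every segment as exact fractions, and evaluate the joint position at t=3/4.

  seg 0: a=0 b=-31/4 c=0 d=11/4
  seg 1: a=-5 b=1/2 c=33/4 d=-11/4
S(3/4) = -1191/256

Δ: Δ0=-5, Δ1=6
row 1: diag=4, rhs=66; c'=1/4, d'=33/2
back: M1=33/2
M: M0=0, M1=33/2, M2=0
seg 0: a=0, c=M0/2=0, d=(M1−M0)/(6·1)=11/4, b=Δ0−h0·(2M0+M1)/6=-31/4
seg 1: a=-5, c=M1/2=33/4, d=(M2−M1)/(6·1)=-11/4, b=Δ1−h1·(2M1+M2)/6=1/2
t_q=3/4 → seg 0, τ=3/4; S=0+-31/4·τ+0·τ²+11/4·τ³=-1191/256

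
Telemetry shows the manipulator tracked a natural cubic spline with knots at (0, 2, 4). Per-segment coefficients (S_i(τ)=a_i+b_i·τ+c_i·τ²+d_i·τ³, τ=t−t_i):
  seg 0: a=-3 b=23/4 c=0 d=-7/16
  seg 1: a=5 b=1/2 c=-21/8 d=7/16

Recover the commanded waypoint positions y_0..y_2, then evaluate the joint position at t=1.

y_0=-3 y_1=5 y_2=-1
S(1) = 37/16

y_0 = S_0(0) = a_0 = -3
y_1 = S_1(0) = a_1 = 5
y_2 = S_1(2) = -1
t_q=1 is in segment 0 (τ=1); S_0(τ)=37/16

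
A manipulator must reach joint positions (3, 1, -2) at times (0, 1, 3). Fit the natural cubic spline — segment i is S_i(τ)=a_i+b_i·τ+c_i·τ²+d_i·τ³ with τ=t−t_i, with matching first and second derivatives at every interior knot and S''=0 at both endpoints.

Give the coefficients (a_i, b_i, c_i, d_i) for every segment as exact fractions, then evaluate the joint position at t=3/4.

  seg 0: a=3 b=-25/12 c=0 d=1/12
  seg 1: a=1 b=-11/6 c=1/4 d=-1/24
S(3/4) = 377/256

Δ: Δ0=-2, Δ1=-3/2
row 1: diag=6, rhs=3; c'=1/3, d'=1/2
back: M1=1/2
M: M0=0, M1=1/2, M2=0
seg 0: a=3, c=M0/2=0, d=(M1−M0)/(6·1)=1/12, b=Δ0−h0·(2M0+M1)/6=-25/12
seg 1: a=1, c=M1/2=1/4, d=(M2−M1)/(6·2)=-1/24, b=Δ1−h1·(2M1+M2)/6=-11/6
t_q=3/4 → seg 0, τ=3/4; S=3+-25/12·τ+0·τ²+1/12·τ³=377/256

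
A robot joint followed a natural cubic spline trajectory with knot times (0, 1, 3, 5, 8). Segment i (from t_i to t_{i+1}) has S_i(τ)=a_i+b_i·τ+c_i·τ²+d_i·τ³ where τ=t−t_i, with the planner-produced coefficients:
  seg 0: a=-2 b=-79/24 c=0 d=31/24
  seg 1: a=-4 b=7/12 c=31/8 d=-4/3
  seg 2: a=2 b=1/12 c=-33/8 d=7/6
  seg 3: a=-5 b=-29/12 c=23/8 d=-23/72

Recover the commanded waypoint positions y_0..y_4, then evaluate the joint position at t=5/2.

y_0 = S_0(0) = a_0 = -2
y_1 = S_1(0) = a_1 = -4
y_2 = S_2(0) = a_2 = 2
y_3 = S_3(0) = a_3 = -5
y_4 = S_3(3) = 5
t_q=5/2 is in segment 1 (τ=3/2); S_1(τ)=35/32

y_0=-2 y_1=-4 y_2=2 y_3=-5 y_4=5
S(5/2) = 35/32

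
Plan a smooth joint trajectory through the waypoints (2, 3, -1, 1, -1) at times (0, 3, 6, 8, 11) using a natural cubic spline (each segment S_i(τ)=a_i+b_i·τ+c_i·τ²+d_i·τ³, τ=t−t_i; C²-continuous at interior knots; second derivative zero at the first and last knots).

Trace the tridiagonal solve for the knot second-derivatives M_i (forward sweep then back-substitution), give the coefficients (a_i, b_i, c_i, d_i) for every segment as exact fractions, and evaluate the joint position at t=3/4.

  seg 0: a=2 b=179/177 c=0 d=-40/531
  seg 1: a=3 b=-181/177 c=-40/59 d=305/1593
  seg 2: a=-1 b=14/177 c=185/177 d=-69/236
  seg 3: a=1 b=133/177 c=-251/354 d=251/3186
S(3/4) = 1287/472

Δ: Δ0=1/3, Δ1=-4/3, Δ2=1, Δ3=-2/3
row 1: diag=12, rhs=-10; c'=1/4, d'=-5/6
row 2: denom=10−3·1/4=37/4; d'=(14−3·-5/6)/(37/4)=66/37
row 3: denom=10−2·8/37=354/37; d'=(-10−2·66/37)/(354/37)=-251/177
back: M3=-251/177
back: M2=66/37−8/37·-251/177=370/177
back: M1=-5/6−1/4·370/177=-80/59
M: M0=0, M1=-80/59, M2=370/177, M3=-251/177, M4=0
seg 0: a=2, c=M0/2=0, d=(M1−M0)/(6·3)=-40/531, b=Δ0−h0·(2M0+M1)/6=179/177
seg 1: a=3, c=M1/2=-40/59, d=(M2−M1)/(6·3)=305/1593, b=Δ1−h1·(2M1+M2)/6=-181/177
seg 2: a=-1, c=M2/2=185/177, d=(M3−M2)/(6·2)=-69/236, b=Δ2−h2·(2M2+M3)/6=14/177
seg 3: a=1, c=M3/2=-251/354, d=(M4−M3)/(6·3)=251/3186, b=Δ3−h3·(2M3+M4)/6=133/177
t_q=3/4 → seg 0, τ=3/4; S=2+179/177·τ+0·τ²+-40/531·τ³=1287/472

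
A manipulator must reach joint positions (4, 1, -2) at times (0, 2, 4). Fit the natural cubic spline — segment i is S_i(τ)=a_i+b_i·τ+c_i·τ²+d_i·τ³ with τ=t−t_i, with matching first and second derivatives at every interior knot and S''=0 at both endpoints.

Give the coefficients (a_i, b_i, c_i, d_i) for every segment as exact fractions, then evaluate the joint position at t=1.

Δ: Δ0=-3/2, Δ1=-3/2
row 1: diag=8, rhs=0; c'=1/4, d'=0
back: M1=0
M: M0=0, M1=0, M2=0
seg 0: a=4, c=M0/2=0, d=(M1−M0)/(6·2)=0, b=Δ0−h0·(2M0+M1)/6=-3/2
seg 1: a=1, c=M1/2=0, d=(M2−M1)/(6·2)=0, b=Δ1−h1·(2M1+M2)/6=-3/2
t_q=1 → seg 0, τ=1; S=4+-3/2·τ+0·τ²+0·τ³=5/2

  seg 0: a=4 b=-3/2 c=0 d=0
  seg 1: a=1 b=-3/2 c=0 d=0
S(1) = 5/2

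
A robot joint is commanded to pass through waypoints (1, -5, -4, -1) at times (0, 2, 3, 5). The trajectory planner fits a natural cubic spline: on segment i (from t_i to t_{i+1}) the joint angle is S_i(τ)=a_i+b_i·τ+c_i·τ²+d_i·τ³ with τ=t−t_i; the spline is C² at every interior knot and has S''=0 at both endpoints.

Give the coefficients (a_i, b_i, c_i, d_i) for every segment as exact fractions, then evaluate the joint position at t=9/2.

  seg 0: a=1 b=-152/35 c=0 d=47/140
  seg 1: a=-5 b=-11/35 c=141/70 d=-7/10
  seg 2: a=-4 b=113/70 c=-3/35 d=1/70
S(9/2) = -193/112

Δ: Δ0=-3, Δ1=1, Δ2=3/2
row 1: diag=6, rhs=24; c'=1/6, d'=4
row 2: denom=6−1·1/6=35/6; d'=(3−1·4)/(35/6)=-6/35
back: M2=-6/35
back: M1=4−1/6·-6/35=141/35
M: M0=0, M1=141/35, M2=-6/35, M3=0
seg 0: a=1, c=M0/2=0, d=(M1−M0)/(6·2)=47/140, b=Δ0−h0·(2M0+M1)/6=-152/35
seg 1: a=-5, c=M1/2=141/70, d=(M2−M1)/(6·1)=-7/10, b=Δ1−h1·(2M1+M2)/6=-11/35
seg 2: a=-4, c=M2/2=-3/35, d=(M3−M2)/(6·2)=1/70, b=Δ2−h2·(2M2+M3)/6=113/70
t_q=9/2 → seg 2, τ=3/2; S=-4+113/70·τ+-3/35·τ²+1/70·τ³=-193/112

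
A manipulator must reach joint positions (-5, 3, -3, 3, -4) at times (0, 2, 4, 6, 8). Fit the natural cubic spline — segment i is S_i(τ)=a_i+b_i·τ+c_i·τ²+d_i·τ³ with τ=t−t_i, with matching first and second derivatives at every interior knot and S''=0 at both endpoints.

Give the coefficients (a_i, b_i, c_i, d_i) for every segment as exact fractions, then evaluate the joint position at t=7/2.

Δ: Δ0=4, Δ1=-3, Δ2=3, Δ3=-7/2
row 1: diag=8, rhs=-42; c'=1/4, d'=-21/4
row 2: denom=8−2·1/4=15/2; d'=(36−2·-21/4)/(15/2)=31/5
row 3: denom=8−2·4/15=112/15; d'=(-39−2·31/5)/(112/15)=-771/112
back: M3=-771/112
back: M2=31/5−4/15·-771/112=225/28
back: M1=-21/4−1/4·225/28=-813/112
M: M0=0, M1=-813/112, M2=225/28, M3=-771/112, M4=0
seg 0: a=-5, c=M0/2=0, d=(M1−M0)/(6·2)=-271/448, b=Δ0−h0·(2M0+M1)/6=719/112
seg 1: a=3, c=M1/2=-813/224, d=(M2−M1)/(6·2)=571/448, b=Δ1−h1·(2M1+M2)/6=-47/56
seg 2: a=-3, c=M2/2=225/56, d=(M3−M2)/(6·2)=-557/448, b=Δ2−h2·(2M2+M3)/6=-1/16
seg 3: a=3, c=M3/2=-771/224, d=(M4−M3)/(6·2)=257/448, b=Δ3−h3·(2M3+M4)/6=61/56
t_q=7/2 → seg 1, τ=3/2; S=3+-47/56·τ+-813/224·τ²+571/448·τ³=-7611/3584

  seg 0: a=-5 b=719/112 c=0 d=-271/448
  seg 1: a=3 b=-47/56 c=-813/224 d=571/448
  seg 2: a=-3 b=-1/16 c=225/56 d=-557/448
  seg 3: a=3 b=61/56 c=-771/224 d=257/448
S(7/2) = -7611/3584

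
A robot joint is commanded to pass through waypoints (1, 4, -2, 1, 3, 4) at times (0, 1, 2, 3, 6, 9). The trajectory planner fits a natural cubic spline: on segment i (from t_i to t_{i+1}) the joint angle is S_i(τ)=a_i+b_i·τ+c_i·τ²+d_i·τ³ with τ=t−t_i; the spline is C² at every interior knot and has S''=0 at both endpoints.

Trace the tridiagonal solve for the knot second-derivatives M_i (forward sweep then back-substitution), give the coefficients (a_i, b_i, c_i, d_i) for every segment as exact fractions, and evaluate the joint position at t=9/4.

Δ: Δ0=3, Δ1=-6, Δ2=3, Δ3=2/3, Δ4=1/3
row 1: diag=4, rhs=-54; c'=1/4, d'=-27/2
row 2: denom=4−1·1/4=15/4; d'=(54−1·-27/2)/(15/4)=18
row 3: denom=8−1·4/15=116/15; d'=(-14−1·18)/(116/15)=-120/29
row 4: denom=12−3·45/116=1257/116; d'=(-2−3·-120/29)/(1257/116)=1208/1257
back: M4=1208/1257
back: M3=-120/29−45/116·1208/1257=-1890/419
back: M2=18−4/15·-1890/419=8046/419
back: M1=-27/2−1/4·8046/419=-7668/419
M: M0=0, M1=-7668/419, M2=8046/419, M3=-1890/419, M4=1208/1257, M5=0
seg 0: a=1, c=M0/2=0, d=(M1−M0)/(6·1)=-1278/419, b=Δ0−h0·(2M0+M1)/6=2535/419
seg 1: a=4, c=M1/2=-3834/419, d=(M2−M1)/(6·1)=2619/419, b=Δ1−h1·(2M1+M2)/6=-1299/419
seg 2: a=-2, c=M2/2=4023/419, d=(M3−M2)/(6·1)=-1656/419, b=Δ2−h2·(2M2+M3)/6=-1110/419
seg 3: a=1, c=M3/2=-945/419, d=(M4−M3)/(6·3)=3439/11313, b=Δ3−h3·(2M3+M4)/6=1968/419
seg 4: a=3, c=M4/2=604/1257, d=(M5−M4)/(6·3)=-604/11313, b=Δ4−h4·(2M4+M5)/6=-263/419
t_q=9/4 → seg 2, τ=1/4; S=-2+-1110/419·τ+4023/419·τ²+-1656/419·τ³=-14239/6704

  seg 0: a=1 b=2535/419 c=0 d=-1278/419
  seg 1: a=4 b=-1299/419 c=-3834/419 d=2619/419
  seg 2: a=-2 b=-1110/419 c=4023/419 d=-1656/419
  seg 3: a=1 b=1968/419 c=-945/419 d=3439/11313
  seg 4: a=3 b=-263/419 c=604/1257 d=-604/11313
S(9/4) = -14239/6704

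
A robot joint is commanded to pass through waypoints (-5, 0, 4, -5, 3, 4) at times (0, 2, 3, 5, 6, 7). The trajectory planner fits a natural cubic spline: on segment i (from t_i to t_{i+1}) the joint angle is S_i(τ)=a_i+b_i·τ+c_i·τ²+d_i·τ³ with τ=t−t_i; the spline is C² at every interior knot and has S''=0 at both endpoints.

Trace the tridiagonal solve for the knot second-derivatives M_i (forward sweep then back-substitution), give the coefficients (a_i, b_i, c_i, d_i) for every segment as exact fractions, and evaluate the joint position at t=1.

  seg 0: a=-5 b=1575/1418 c=0 d=985/2836
  seg 1: a=0 b=7485/1418 c=2955/1418 d=-2384/709
  seg 2: a=4 b=-909/1418 c=-11349/1418 d=8613/2836
  seg 3: a=-5 b=5373/1418 c=7245/709 d=-8519/1418
  seg 4: a=3 b=4398/709 c=-11067/1418 d=3689/1418
S(1) = -10045/2836

Δ: Δ0=5/2, Δ1=4, Δ2=-9/2, Δ3=8, Δ4=1
row 1: diag=6, rhs=9; c'=1/6, d'=3/2
row 2: denom=6−1·1/6=35/6; d'=(-51−1·3/2)/(35/6)=-9
row 3: denom=6−2·12/35=186/35; d'=(75−2·-9)/(186/35)=35/2
row 4: denom=4−1·35/186=709/186; d'=(-42−1·35/2)/(709/186)=-11067/709
back: M4=-11067/709
back: M3=35/2−35/186·-11067/709=14490/709
back: M2=-9−12/35·14490/709=-11349/709
back: M1=3/2−1/6·-11349/709=2955/709
M: M0=0, M1=2955/709, M2=-11349/709, M3=14490/709, M4=-11067/709, M5=0
seg 0: a=-5, c=M0/2=0, d=(M1−M0)/(6·2)=985/2836, b=Δ0−h0·(2M0+M1)/6=1575/1418
seg 1: a=0, c=M1/2=2955/1418, d=(M2−M1)/(6·1)=-2384/709, b=Δ1−h1·(2M1+M2)/6=7485/1418
seg 2: a=4, c=M2/2=-11349/1418, d=(M3−M2)/(6·2)=8613/2836, b=Δ2−h2·(2M2+M3)/6=-909/1418
seg 3: a=-5, c=M3/2=7245/709, d=(M4−M3)/(6·1)=-8519/1418, b=Δ3−h3·(2M3+M4)/6=5373/1418
seg 4: a=3, c=M4/2=-11067/1418, d=(M5−M4)/(6·1)=3689/1418, b=Δ4−h4·(2M4+M5)/6=4398/709
t_q=1 → seg 0, τ=1; S=-5+1575/1418·τ+0·τ²+985/2836·τ³=-10045/2836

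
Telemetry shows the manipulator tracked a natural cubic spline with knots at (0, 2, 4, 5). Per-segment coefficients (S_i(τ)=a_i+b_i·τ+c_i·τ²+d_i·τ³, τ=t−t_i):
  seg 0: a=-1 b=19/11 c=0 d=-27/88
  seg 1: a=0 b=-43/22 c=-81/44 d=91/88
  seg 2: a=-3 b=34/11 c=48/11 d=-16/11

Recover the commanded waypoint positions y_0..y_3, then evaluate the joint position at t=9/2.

y_0 = S_0(0) = a_0 = -1
y_1 = S_1(0) = a_1 = 0
y_2 = S_2(0) = a_2 = -3
y_3 = S_2(1) = 3
t_q=9/2 is in segment 2 (τ=1/2); S_2(τ)=-6/11

y_0=-1 y_1=0 y_2=-3 y_3=3
S(9/2) = -6/11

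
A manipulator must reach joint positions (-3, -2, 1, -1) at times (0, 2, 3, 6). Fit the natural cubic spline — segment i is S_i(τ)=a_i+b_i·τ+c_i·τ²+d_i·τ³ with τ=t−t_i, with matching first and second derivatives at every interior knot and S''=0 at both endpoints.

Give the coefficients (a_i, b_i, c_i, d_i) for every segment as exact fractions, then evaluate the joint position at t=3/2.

  seg 0: a=-3 b=-143/282 c=0 d=71/282
  seg 1: a=-2 b=709/282 c=71/47 d=-289/282
  seg 2: a=1 b=347/141 c=-147/94 d=49/282
S(3/2) = -2189/752

Δ: Δ0=1/2, Δ1=3, Δ2=-2/3
row 1: diag=6, rhs=15; c'=1/6, d'=5/2
row 2: denom=8−1·1/6=47/6; d'=(-22−1·5/2)/(47/6)=-147/47
back: M2=-147/47
back: M1=5/2−1/6·-147/47=142/47
M: M0=0, M1=142/47, M2=-147/47, M3=0
seg 0: a=-3, c=M0/2=0, d=(M1−M0)/(6·2)=71/282, b=Δ0−h0·(2M0+M1)/6=-143/282
seg 1: a=-2, c=M1/2=71/47, d=(M2−M1)/(6·1)=-289/282, b=Δ1−h1·(2M1+M2)/6=709/282
seg 2: a=1, c=M2/2=-147/94, d=(M3−M2)/(6·3)=49/282, b=Δ2−h2·(2M2+M3)/6=347/141
t_q=3/2 → seg 0, τ=3/2; S=-3+-143/282·τ+0·τ²+71/282·τ³=-2189/752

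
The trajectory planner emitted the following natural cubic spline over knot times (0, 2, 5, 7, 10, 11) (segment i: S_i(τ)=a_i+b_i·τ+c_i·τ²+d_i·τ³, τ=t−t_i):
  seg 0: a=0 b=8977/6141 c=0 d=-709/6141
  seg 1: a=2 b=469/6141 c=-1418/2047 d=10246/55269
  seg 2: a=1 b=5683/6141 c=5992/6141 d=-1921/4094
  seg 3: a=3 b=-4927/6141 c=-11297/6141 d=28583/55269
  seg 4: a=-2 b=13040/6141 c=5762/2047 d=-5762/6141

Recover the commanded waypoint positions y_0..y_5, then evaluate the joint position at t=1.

y_0=0 y_1=2 y_2=1 y_3=3 y_4=-2 y_5=2
S(1) = 2756/2047

y_0 = S_0(0) = a_0 = 0
y_1 = S_1(0) = a_1 = 2
y_2 = S_2(0) = a_2 = 1
y_3 = S_3(0) = a_3 = 3
y_4 = S_4(0) = a_4 = -2
y_5 = S_4(1) = 2
t_q=1 is in segment 0 (τ=1); S_0(τ)=2756/2047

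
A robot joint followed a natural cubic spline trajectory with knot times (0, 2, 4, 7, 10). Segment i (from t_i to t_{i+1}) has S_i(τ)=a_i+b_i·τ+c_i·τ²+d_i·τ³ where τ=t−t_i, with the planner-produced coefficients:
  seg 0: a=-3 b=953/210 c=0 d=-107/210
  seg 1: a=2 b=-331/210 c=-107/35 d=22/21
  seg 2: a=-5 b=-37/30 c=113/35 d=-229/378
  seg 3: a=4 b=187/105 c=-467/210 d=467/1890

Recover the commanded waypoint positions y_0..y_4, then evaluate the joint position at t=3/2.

y_0 = S_0(0) = a_0 = -3
y_1 = S_1(0) = a_1 = 2
y_2 = S_2(0) = a_2 = -5
y_3 = S_3(0) = a_3 = 4
y_4 = S_3(3) = -4
t_q=3/2 is in segment 0 (τ=3/2); S_0(τ)=167/80

y_0=-3 y_1=2 y_2=-5 y_3=4 y_4=-4
S(3/2) = 167/80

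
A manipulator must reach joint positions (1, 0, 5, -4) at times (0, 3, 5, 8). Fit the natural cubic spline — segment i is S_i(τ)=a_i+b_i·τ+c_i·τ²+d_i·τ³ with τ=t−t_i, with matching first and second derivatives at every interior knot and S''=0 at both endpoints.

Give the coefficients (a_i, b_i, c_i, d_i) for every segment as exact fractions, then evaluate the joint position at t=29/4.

Δ: Δ0=-1/3, Δ1=5/2, Δ2=-3
row 1: diag=10, rhs=17; c'=1/5, d'=17/10
row 2: denom=10−2·1/5=48/5; d'=(-33−2·17/10)/(48/5)=-91/24
back: M2=-91/24
back: M1=17/10−1/5·-91/24=59/24
M: M0=0, M1=59/24, M2=-91/24, M3=0
seg 0: a=1, c=M0/2=0, d=(M1−M0)/(6·3)=59/432, b=Δ0−h0·(2M0+M1)/6=-25/16
seg 1: a=0, c=M1/2=59/48, d=(M2−M1)/(6·2)=-25/48, b=Δ1−h1·(2M1+M2)/6=17/8
seg 2: a=5, c=M2/2=-91/48, d=(M3−M2)/(6·3)=91/432, b=Δ2−h2·(2M2+M3)/6=19/24
t_q=29/4 → seg 2, τ=9/4; S=5+19/24·τ+-91/48·τ²+91/432·τ³=-427/1024

  seg 0: a=1 b=-25/16 c=0 d=59/432
  seg 1: a=0 b=17/8 c=59/48 d=-25/48
  seg 2: a=5 b=19/24 c=-91/48 d=91/432
S(29/4) = -427/1024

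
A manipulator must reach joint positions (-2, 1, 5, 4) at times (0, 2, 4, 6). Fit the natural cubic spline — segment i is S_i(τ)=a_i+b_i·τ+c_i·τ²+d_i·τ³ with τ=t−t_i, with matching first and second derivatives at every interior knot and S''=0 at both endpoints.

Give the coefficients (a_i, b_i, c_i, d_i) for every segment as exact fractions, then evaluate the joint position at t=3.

Δ: Δ0=3/2, Δ1=2, Δ2=-1/2
row 1: diag=8, rhs=3; c'=1/4, d'=3/8
row 2: denom=8−2·1/4=15/2; d'=(-15−2·3/8)/(15/2)=-21/10
back: M2=-21/10
back: M1=3/8−1/4·-21/10=9/10
M: M0=0, M1=9/10, M2=-21/10, M3=0
seg 0: a=-2, c=M0/2=0, d=(M1−M0)/(6·2)=3/40, b=Δ0−h0·(2M0+M1)/6=6/5
seg 1: a=1, c=M1/2=9/20, d=(M2−M1)/(6·2)=-1/4, b=Δ1−h1·(2M1+M2)/6=21/10
seg 2: a=5, c=M2/2=-21/20, d=(M3−M2)/(6·2)=7/40, b=Δ2−h2·(2M2+M3)/6=9/10
t_q=3 → seg 1, τ=1; S=1+21/10·τ+9/20·τ²+-1/4·τ³=33/10

  seg 0: a=-2 b=6/5 c=0 d=3/40
  seg 1: a=1 b=21/10 c=9/20 d=-1/4
  seg 2: a=5 b=9/10 c=-21/20 d=7/40
S(3) = 33/10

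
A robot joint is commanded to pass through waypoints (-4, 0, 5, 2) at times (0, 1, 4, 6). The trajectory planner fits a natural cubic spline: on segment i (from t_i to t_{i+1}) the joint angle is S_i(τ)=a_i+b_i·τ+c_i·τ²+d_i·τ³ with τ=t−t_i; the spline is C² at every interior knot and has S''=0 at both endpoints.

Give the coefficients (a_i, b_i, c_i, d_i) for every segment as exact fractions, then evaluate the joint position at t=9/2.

  seg 0: a=-4 b=1787/426 c=0 d=-83/426
  seg 1: a=0 b=769/213 c=-83/142 d=-3/142
  seg 2: a=5 b=-199/426 c=-55/71 d=55/426
S(9/2) = 5213/1136

Δ: Δ0=4, Δ1=5/3, Δ2=-3/2
row 1: diag=8, rhs=-14; c'=3/8, d'=-7/4
row 2: denom=10−3·3/8=71/8; d'=(-19−3·-7/4)/(71/8)=-110/71
back: M2=-110/71
back: M1=-7/4−3/8·-110/71=-83/71
M: M0=0, M1=-83/71, M2=-110/71, M3=0
seg 0: a=-4, c=M0/2=0, d=(M1−M0)/(6·1)=-83/426, b=Δ0−h0·(2M0+M1)/6=1787/426
seg 1: a=0, c=M1/2=-83/142, d=(M2−M1)/(6·3)=-3/142, b=Δ1−h1·(2M1+M2)/6=769/213
seg 2: a=5, c=M2/2=-55/71, d=(M3−M2)/(6·2)=55/426, b=Δ2−h2·(2M2+M3)/6=-199/426
t_q=9/2 → seg 2, τ=1/2; S=5+-199/426·τ+-55/71·τ²+55/426·τ³=5213/1136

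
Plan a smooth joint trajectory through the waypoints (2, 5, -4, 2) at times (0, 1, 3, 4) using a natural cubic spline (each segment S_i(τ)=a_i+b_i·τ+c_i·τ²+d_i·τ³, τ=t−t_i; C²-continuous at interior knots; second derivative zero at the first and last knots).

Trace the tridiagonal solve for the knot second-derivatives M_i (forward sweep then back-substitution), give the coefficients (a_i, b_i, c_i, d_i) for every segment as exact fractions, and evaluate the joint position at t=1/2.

Δ: Δ0=3, Δ1=-9/2, Δ2=6
row 1: diag=6, rhs=-45; c'=1/3, d'=-15/2
row 2: denom=6−2·1/3=16/3; d'=(63−2·-15/2)/(16/3)=117/8
back: M2=117/8
back: M1=-15/2−1/3·117/8=-99/8
M: M0=0, M1=-99/8, M2=117/8, M3=0
seg 0: a=2, c=M0/2=0, d=(M1−M0)/(6·1)=-33/16, b=Δ0−h0·(2M0+M1)/6=81/16
seg 1: a=5, c=M1/2=-99/16, d=(M2−M1)/(6·2)=9/4, b=Δ1−h1·(2M1+M2)/6=-9/8
seg 2: a=-4, c=M2/2=117/16, d=(M3−M2)/(6·1)=-39/16, b=Δ2−h2·(2M2+M3)/6=9/8
t_q=1/2 → seg 0, τ=1/2; S=2+81/16·τ+0·τ²+-33/16·τ³=547/128

  seg 0: a=2 b=81/16 c=0 d=-33/16
  seg 1: a=5 b=-9/8 c=-99/16 d=9/4
  seg 2: a=-4 b=9/8 c=117/16 d=-39/16
S(1/2) = 547/128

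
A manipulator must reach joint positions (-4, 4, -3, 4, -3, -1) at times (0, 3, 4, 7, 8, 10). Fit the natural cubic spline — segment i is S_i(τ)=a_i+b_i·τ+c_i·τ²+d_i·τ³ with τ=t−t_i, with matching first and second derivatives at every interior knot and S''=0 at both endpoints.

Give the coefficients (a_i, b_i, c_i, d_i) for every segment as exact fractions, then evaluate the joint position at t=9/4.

  seg 0: a=-4 b=17974/2529 c=0 d=-11230/22761
  seg 1: a=4 b=-15716/2529 c=-11230/2529 d=1027/281
  seg 2: a=-3 b=-10447/2529 c=16499/2529 d=-33149/22761
  seg 3: a=4 b=-10900/2529 c=-1850/281 d=9847/2529
  seg 4: a=-3 b=-14659/2529 c=4297/843 d=-4297/5058
S(9/4) = 57289/8992

Δ: Δ0=8/3, Δ1=-7, Δ2=7/3, Δ3=-7, Δ4=1
row 1: diag=8, rhs=-58; c'=1/8, d'=-29/4
row 2: denom=8−1·1/8=63/8; d'=(56−1·-29/4)/(63/8)=506/63
row 3: denom=8−3·8/21=48/7; d'=(-56−3·506/63)/(48/7)=-841/72
row 4: denom=6−1·7/48=281/48; d'=(48−1·-841/72)/(281/48)=8594/843
back: M4=8594/843
back: M3=-841/72−7/48·8594/843=-3700/281
back: M2=506/63−8/21·-3700/281=32998/2529
back: M1=-29/4−1/8·32998/2529=-22460/2529
M: M0=0, M1=-22460/2529, M2=32998/2529, M3=-3700/281, M4=8594/843, M5=0
seg 0: a=-4, c=M0/2=0, d=(M1−M0)/(6·3)=-11230/22761, b=Δ0−h0·(2M0+M1)/6=17974/2529
seg 1: a=4, c=M1/2=-11230/2529, d=(M2−M1)/(6·1)=1027/281, b=Δ1−h1·(2M1+M2)/6=-15716/2529
seg 2: a=-3, c=M2/2=16499/2529, d=(M3−M2)/(6·3)=-33149/22761, b=Δ2−h2·(2M2+M3)/6=-10447/2529
seg 3: a=4, c=M3/2=-1850/281, d=(M4−M3)/(6·1)=9847/2529, b=Δ3−h3·(2M3+M4)/6=-10900/2529
seg 4: a=-3, c=M4/2=4297/843, d=(M5−M4)/(6·2)=-4297/5058, b=Δ4−h4·(2M4+M5)/6=-14659/2529
t_q=9/4 → seg 0, τ=9/4; S=-4+17974/2529·τ+0·τ²+-11230/22761·τ³=57289/8992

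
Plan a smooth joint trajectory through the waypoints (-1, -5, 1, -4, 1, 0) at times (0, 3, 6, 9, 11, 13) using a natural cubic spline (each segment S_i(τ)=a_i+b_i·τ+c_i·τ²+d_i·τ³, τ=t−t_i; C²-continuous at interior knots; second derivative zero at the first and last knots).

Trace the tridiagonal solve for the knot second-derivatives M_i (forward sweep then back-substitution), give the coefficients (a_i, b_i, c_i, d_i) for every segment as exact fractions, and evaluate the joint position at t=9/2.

Δ: Δ0=-4/3, Δ1=2, Δ2=-5/3, Δ3=5/2, Δ4=-1/2
row 1: diag=12, rhs=20; c'=1/4, d'=5/3
row 2: denom=12−3·1/4=45/4; d'=(-22−3·5/3)/(45/4)=-12/5
row 3: denom=10−3·4/15=46/5; d'=(25−3·-12/5)/(46/5)=7/2
row 4: denom=8−2·5/23=174/23; d'=(-18−2·7/2)/(174/23)=-575/174
back: M4=-575/174
back: M3=7/2−5/23·-575/174=367/87
back: M2=-12/5−4/15·367/87=-920/261
back: M1=5/3−1/4·-920/261=665/261
M: M0=0, M1=665/261, M2=-920/261, M3=367/87, M4=-575/174, M5=0
seg 0: a=-1, c=M0/2=0, d=(M1−M0)/(6·3)=665/4698, b=Δ0−h0·(2M0+M1)/6=-1361/522
seg 1: a=-5, c=M1/2=665/522, d=(M2−M1)/(6·3)=-1585/4698, b=Δ1−h1·(2M1+M2)/6=317/261
seg 2: a=1, c=M2/2=-460/261, d=(M3−M2)/(6·3)=2021/4698, b=Δ2−h2·(2M2+M3)/6=-131/522
seg 3: a=-4, c=M3/2=367/174, d=(M4−M3)/(6·2)=-1309/2088, b=Δ3−h3·(2M3+M4)/6=206/261
seg 4: a=1, c=M4/2=-575/348, d=(M5−M4)/(6·2)=575/2088, b=Δ4−h4·(2M4+M5)/6=889/522
t_q=9/2 → seg 1, τ=3/2; S=-5+317/261·τ+665/522·τ²+-1585/4698·τ³=-673/464

  seg 0: a=-1 b=-1361/522 c=0 d=665/4698
  seg 1: a=-5 b=317/261 c=665/522 d=-1585/4698
  seg 2: a=1 b=-131/522 c=-460/261 d=2021/4698
  seg 3: a=-4 b=206/261 c=367/174 d=-1309/2088
  seg 4: a=1 b=889/522 c=-575/348 d=575/2088
S(9/2) = -673/464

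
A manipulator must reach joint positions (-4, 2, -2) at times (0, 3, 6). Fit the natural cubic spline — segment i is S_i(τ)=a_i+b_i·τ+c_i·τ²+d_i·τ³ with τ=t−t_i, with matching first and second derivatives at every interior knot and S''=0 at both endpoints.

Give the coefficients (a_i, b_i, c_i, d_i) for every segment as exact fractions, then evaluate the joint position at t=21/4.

  seg 0: a=-4 b=17/6 c=0 d=-5/54
  seg 1: a=2 b=1/3 c=-5/6 d=5/54
S(21/4) = -53/128

Δ: Δ0=2, Δ1=-4/3
row 1: diag=12, rhs=-20; c'=1/4, d'=-5/3
back: M1=-5/3
M: M0=0, M1=-5/3, M2=0
seg 0: a=-4, c=M0/2=0, d=(M1−M0)/(6·3)=-5/54, b=Δ0−h0·(2M0+M1)/6=17/6
seg 1: a=2, c=M1/2=-5/6, d=(M2−M1)/(6·3)=5/54, b=Δ1−h1·(2M1+M2)/6=1/3
t_q=21/4 → seg 1, τ=9/4; S=2+1/3·τ+-5/6·τ²+5/54·τ³=-53/128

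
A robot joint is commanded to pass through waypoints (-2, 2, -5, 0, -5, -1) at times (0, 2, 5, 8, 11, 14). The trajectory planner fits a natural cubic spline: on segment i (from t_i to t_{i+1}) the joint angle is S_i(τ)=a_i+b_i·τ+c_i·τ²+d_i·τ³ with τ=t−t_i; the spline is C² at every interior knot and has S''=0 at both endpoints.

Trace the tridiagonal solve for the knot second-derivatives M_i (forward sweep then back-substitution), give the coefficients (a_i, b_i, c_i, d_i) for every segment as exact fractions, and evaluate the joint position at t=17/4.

  seg 0: a=-2 b=1668/515 c=0 d=-319/1030
  seg 1: a=2 b=-246/515 c=-957/515 d=5746/13905
  seg 2: a=-5 b=-242/515 c=575/309 d=-5324/13905
  seg 3: a=0 b=184/515 c=-2449/1545 d=844/2781
  seg 4: a=-5 b=-494/515 c=1771/1545 d=-1771/13905
S(17/4) = -12443/3296

Δ: Δ0=2, Δ1=-7/3, Δ2=5/3, Δ3=-5/3, Δ4=4/3
row 1: diag=10, rhs=-26; c'=3/10, d'=-13/5
row 2: denom=12−3·3/10=111/10; d'=(24−3·-13/5)/(111/10)=106/37
row 3: denom=12−3·10/37=414/37; d'=(-20−3·106/37)/(414/37)=-23/9
row 4: denom=12−3·37/138=515/46; d'=(18−3·-23/9)/(515/46)=3542/1545
back: M4=3542/1545
back: M3=-23/9−37/138·3542/1545=-4898/1545
back: M2=106/37−10/37·-4898/1545=1150/309
back: M1=-13/5−3/10·1150/309=-1914/515
M: M0=0, M1=-1914/515, M2=1150/309, M3=-4898/1545, M4=3542/1545, M5=0
seg 0: a=-2, c=M0/2=0, d=(M1−M0)/(6·2)=-319/1030, b=Δ0−h0·(2M0+M1)/6=1668/515
seg 1: a=2, c=M1/2=-957/515, d=(M2−M1)/(6·3)=5746/13905, b=Δ1−h1·(2M1+M2)/6=-246/515
seg 2: a=-5, c=M2/2=575/309, d=(M3−M2)/(6·3)=-5324/13905, b=Δ2−h2·(2M2+M3)/6=-242/515
seg 3: a=0, c=M3/2=-2449/1545, d=(M4−M3)/(6·3)=844/2781, b=Δ3−h3·(2M3+M4)/6=184/515
seg 4: a=-5, c=M4/2=1771/1545, d=(M5−M4)/(6·3)=-1771/13905, b=Δ4−h4·(2M4+M5)/6=-494/515
t_q=17/4 → seg 1, τ=9/4; S=2+-246/515·τ+-957/515·τ²+5746/13905·τ³=-12443/3296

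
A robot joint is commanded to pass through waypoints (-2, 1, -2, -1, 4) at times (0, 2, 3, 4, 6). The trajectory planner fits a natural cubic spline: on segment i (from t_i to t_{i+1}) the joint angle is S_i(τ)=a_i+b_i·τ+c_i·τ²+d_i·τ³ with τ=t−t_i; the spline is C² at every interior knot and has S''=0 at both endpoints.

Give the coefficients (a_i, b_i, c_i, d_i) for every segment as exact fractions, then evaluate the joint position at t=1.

Δ: Δ0=3/2, Δ1=-3, Δ2=1, Δ3=5/2
row 1: diag=6, rhs=-27; c'=1/6, d'=-9/2
row 2: denom=4−1·1/6=23/6; d'=(24−1·-9/2)/(23/6)=171/23
row 3: denom=6−1·6/23=132/23; d'=(9−1·171/23)/(132/23)=3/11
back: M3=3/11
back: M2=171/23−6/23·3/11=81/11
back: M1=-9/2−1/6·81/11=-63/11
M: M0=0, M1=-63/11, M2=81/11, M3=3/11, M4=0
seg 0: a=-2, c=M0/2=0, d=(M1−M0)/(6·2)=-21/44, b=Δ0−h0·(2M0+M1)/6=75/22
seg 1: a=1, c=M1/2=-63/22, d=(M2−M1)/(6·1)=24/11, b=Δ1−h1·(2M1+M2)/6=-51/22
seg 2: a=-2, c=M2/2=81/22, d=(M3−M2)/(6·1)=-13/11, b=Δ2−h2·(2M2+M3)/6=-3/2
seg 3: a=-1, c=M3/2=3/22, d=(M4−M3)/(6·2)=-1/44, b=Δ3−h3·(2M3+M4)/6=51/22
t_q=1 → seg 0, τ=1; S=-2+75/22·τ+0·τ²+-21/44·τ³=41/44

  seg 0: a=-2 b=75/22 c=0 d=-21/44
  seg 1: a=1 b=-51/22 c=-63/22 d=24/11
  seg 2: a=-2 b=-3/2 c=81/22 d=-13/11
  seg 3: a=-1 b=51/22 c=3/22 d=-1/44
S(1) = 41/44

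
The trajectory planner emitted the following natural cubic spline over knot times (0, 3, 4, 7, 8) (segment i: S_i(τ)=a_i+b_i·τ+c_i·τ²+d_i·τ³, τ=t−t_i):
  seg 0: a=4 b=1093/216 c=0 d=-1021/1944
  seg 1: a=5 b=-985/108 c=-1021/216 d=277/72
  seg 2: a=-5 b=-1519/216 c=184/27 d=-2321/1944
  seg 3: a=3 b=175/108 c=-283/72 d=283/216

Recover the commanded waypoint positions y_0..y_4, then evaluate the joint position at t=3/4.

y_0 = S_0(0) = a_0 = 4
y_1 = S_1(0) = a_1 = 5
y_2 = S_2(0) = a_2 = -5
y_3 = S_3(0) = a_3 = 3
y_4 = S_3(1) = 2
t_q=3/4 is in segment 0 (τ=3/4); S_0(τ)=11633/1536

y_0=4 y_1=5 y_2=-5 y_3=3 y_4=2
S(3/4) = 11633/1536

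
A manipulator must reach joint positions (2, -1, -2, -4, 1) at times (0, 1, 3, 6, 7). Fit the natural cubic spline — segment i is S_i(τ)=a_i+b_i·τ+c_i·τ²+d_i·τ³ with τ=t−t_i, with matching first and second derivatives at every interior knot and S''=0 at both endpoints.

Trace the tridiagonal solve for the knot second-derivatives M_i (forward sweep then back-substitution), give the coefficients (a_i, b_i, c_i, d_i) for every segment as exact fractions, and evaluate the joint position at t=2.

  seg 0: a=2 b=-8377/2364 c=0 d=1285/2364
  seg 1: a=-1 b=-2261/1182 c=1285/788 d=-2185/4728
  seg 2: a=-2 b=-553/591 c=-225/197 d=728/1773
  seg 3: a=-4 b=1949/591 c=503/197 d=-503/591
S(2) = -2749/1576

Δ: Δ0=-3, Δ1=-1/2, Δ2=-2/3, Δ3=5
row 1: diag=6, rhs=15; c'=1/3, d'=5/2
row 2: denom=10−2·1/3=28/3; d'=(-1−2·5/2)/(28/3)=-9/14
row 3: denom=8−3·9/28=197/28; d'=(34−3·-9/14)/(197/28)=1006/197
back: M3=1006/197
back: M2=-9/14−9/28·1006/197=-450/197
back: M1=5/2−1/3·-450/197=1285/394
M: M0=0, M1=1285/394, M2=-450/197, M3=1006/197, M4=0
seg 0: a=2, c=M0/2=0, d=(M1−M0)/(6·1)=1285/2364, b=Δ0−h0·(2M0+M1)/6=-8377/2364
seg 1: a=-1, c=M1/2=1285/788, d=(M2−M1)/(6·2)=-2185/4728, b=Δ1−h1·(2M1+M2)/6=-2261/1182
seg 2: a=-2, c=M2/2=-225/197, d=(M3−M2)/(6·3)=728/1773, b=Δ2−h2·(2M2+M3)/6=-553/591
seg 3: a=-4, c=M3/2=503/197, d=(M4−M3)/(6·1)=-503/591, b=Δ3−h3·(2M3+M4)/6=1949/591
t_q=2 → seg 1, τ=1; S=-1+-2261/1182·τ+1285/788·τ²+-2185/4728·τ³=-2749/1576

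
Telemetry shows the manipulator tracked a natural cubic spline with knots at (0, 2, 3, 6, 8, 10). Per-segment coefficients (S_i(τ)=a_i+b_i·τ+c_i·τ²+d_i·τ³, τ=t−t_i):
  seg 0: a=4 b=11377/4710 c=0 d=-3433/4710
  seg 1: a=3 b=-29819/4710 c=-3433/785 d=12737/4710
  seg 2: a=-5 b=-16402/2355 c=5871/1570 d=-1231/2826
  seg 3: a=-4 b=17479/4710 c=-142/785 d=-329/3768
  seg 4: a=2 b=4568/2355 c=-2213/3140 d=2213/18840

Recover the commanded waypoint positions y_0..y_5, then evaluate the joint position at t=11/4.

y_0 = S_0(0) = a_0 = 4
y_1 = S_1(0) = a_1 = 3
y_2 = S_2(0) = a_2 = -5
y_3 = S_3(0) = a_3 = -4
y_4 = S_4(0) = a_4 = 2
y_5 = S_4(2) = 4
t_q=11/4 is in segment 1 (τ=3/4); S_1(τ)=-308207/100480

y_0=4 y_1=3 y_2=-5 y_3=-4 y_4=2 y_5=4
S(11/4) = -308207/100480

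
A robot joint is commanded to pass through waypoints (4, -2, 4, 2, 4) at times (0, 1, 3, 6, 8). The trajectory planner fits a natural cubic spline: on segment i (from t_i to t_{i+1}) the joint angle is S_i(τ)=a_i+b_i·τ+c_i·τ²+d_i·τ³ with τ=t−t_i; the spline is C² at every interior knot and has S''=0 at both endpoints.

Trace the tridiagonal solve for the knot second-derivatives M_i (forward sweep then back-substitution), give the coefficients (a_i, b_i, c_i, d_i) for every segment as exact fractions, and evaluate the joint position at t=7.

Δ: Δ0=-6, Δ1=3, Δ2=-2/3, Δ3=1
row 1: diag=6, rhs=54; c'=1/3, d'=9
row 2: denom=10−2·1/3=28/3; d'=(-22−2·9)/(28/3)=-30/7
row 3: denom=10−3·9/28=253/28; d'=(10−3·-30/7)/(253/28)=640/253
back: M3=640/253
back: M2=-30/7−9/28·640/253=-1290/253
back: M1=9−1/3·-1290/253=2707/253
M: M0=0, M1=2707/253, M2=-1290/253, M3=640/253, M4=0
seg 0: a=4, c=M0/2=0, d=(M1−M0)/(6·1)=2707/1518, b=Δ0−h0·(2M0+M1)/6=-11815/1518
seg 1: a=-2, c=M1/2=2707/506, d=(M2−M1)/(6·2)=-3997/3036, b=Δ1−h1·(2M1+M2)/6=-1847/759
seg 2: a=4, c=M2/2=-645/253, d=(M3−M2)/(6·3)=965/2277, b=Δ2−h2·(2M2+M3)/6=2404/759
seg 3: a=2, c=M3/2=320/253, d=(M4−M3)/(6·2)=-160/759, b=Δ3−h3·(2M3+M4)/6=-521/759
t_q=7 → seg 3, τ=1; S=2+-521/759·τ+320/253·τ²+-160/759·τ³=599/253

  seg 0: a=4 b=-11815/1518 c=0 d=2707/1518
  seg 1: a=-2 b=-1847/759 c=2707/506 d=-3997/3036
  seg 2: a=4 b=2404/759 c=-645/253 d=965/2277
  seg 3: a=2 b=-521/759 c=320/253 d=-160/759
S(7) = 599/253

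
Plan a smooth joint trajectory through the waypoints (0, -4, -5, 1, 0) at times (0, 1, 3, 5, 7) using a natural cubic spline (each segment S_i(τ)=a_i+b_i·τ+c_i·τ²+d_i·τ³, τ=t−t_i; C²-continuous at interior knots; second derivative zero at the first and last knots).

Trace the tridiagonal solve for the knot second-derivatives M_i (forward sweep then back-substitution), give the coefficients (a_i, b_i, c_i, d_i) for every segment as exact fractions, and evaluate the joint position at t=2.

  seg 0: a=0 b=-363/82 c=0 d=35/82
  seg 1: a=-4 b=-129/41 c=105/82 d=7/328
  seg 2: a=-5 b=183/82 c=231/164 d=-21/41
  seg 3: a=1 b=141/82 c=-273/164 d=91/328
S(2) = -1917/328

Δ: Δ0=-4, Δ1=-1/2, Δ2=3, Δ3=-1/2
row 1: diag=6, rhs=21; c'=1/3, d'=7/2
row 2: denom=8−2·1/3=22/3; d'=(21−2·7/2)/(22/3)=21/11
row 3: denom=8−2·3/11=82/11; d'=(-21−2·21/11)/(82/11)=-273/82
back: M3=-273/82
back: M2=21/11−3/11·-273/82=231/82
back: M1=7/2−1/3·231/82=105/41
M: M0=0, M1=105/41, M2=231/82, M3=-273/82, M4=0
seg 0: a=0, c=M0/2=0, d=(M1−M0)/(6·1)=35/82, b=Δ0−h0·(2M0+M1)/6=-363/82
seg 1: a=-4, c=M1/2=105/82, d=(M2−M1)/(6·2)=7/328, b=Δ1−h1·(2M1+M2)/6=-129/41
seg 2: a=-5, c=M2/2=231/164, d=(M3−M2)/(6·2)=-21/41, b=Δ2−h2·(2M2+M3)/6=183/82
seg 3: a=1, c=M3/2=-273/164, d=(M4−M3)/(6·2)=91/328, b=Δ3−h3·(2M3+M4)/6=141/82
t_q=2 → seg 1, τ=1; S=-4+-129/41·τ+105/82·τ²+7/328·τ³=-1917/328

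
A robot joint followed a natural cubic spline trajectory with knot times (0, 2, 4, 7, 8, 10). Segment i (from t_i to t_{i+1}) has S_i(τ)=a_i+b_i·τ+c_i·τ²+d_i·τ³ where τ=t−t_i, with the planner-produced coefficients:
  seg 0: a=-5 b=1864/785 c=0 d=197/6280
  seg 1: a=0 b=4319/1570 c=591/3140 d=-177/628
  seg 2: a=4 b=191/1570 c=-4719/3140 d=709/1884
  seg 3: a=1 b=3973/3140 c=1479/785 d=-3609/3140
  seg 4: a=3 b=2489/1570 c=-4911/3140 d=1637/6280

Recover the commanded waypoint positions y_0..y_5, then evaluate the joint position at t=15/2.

y_0 = S_0(0) = a_0 = -5
y_1 = S_1(0) = a_1 = 0
y_2 = S_2(0) = a_2 = 4
y_3 = S_3(0) = a_3 = 1
y_4 = S_4(0) = a_4 = 3
y_5 = S_4(2) = 2
t_q=15/2 is in segment 3 (τ=1/2); S_3(τ)=9847/5024

y_0=-5 y_1=0 y_2=4 y_3=1 y_4=3 y_5=2
S(15/2) = 9847/5024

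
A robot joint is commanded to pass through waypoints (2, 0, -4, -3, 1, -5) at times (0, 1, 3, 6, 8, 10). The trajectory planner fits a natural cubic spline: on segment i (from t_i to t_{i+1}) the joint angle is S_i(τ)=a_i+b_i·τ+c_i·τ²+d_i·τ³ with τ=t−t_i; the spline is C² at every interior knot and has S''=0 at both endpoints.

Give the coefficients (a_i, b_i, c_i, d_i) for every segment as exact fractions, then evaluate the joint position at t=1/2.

  seg 0: a=2 b=-5575/2868 c=0 d=-161/2868
  seg 1: a=0 b=-3029/1434 c=-161/956 d=161/1434
  seg 2: a=-4 b=-2063/1434 c=483/956 d=245/8604
  seg 3: a=-3 b=6773/2868 c=182/239 d=-5405/11472
  seg 4: a=1 b=-353/1434 c=-3949/1912 d=3949/11472
S(1/2) = 7809/7648

Δ: Δ0=-2, Δ1=-2, Δ2=1/3, Δ3=2, Δ4=-3
row 1: diag=6, rhs=0; c'=1/3, d'=0
row 2: denom=10−2·1/3=28/3; d'=(14−2·0)/(28/3)=3/2
row 3: denom=10−3·9/28=253/28; d'=(10−3·3/2)/(253/28)=14/23
row 4: denom=8−2·56/253=1912/253; d'=(-30−2·14/23)/(1912/253)=-3949/956
back: M4=-3949/956
back: M3=14/23−56/253·-3949/956=364/239
back: M2=3/2−9/28·364/239=483/478
back: M1=0−1/3·483/478=-161/478
M: M0=0, M1=-161/478, M2=483/478, M3=364/239, M4=-3949/956, M5=0
seg 0: a=2, c=M0/2=0, d=(M1−M0)/(6·1)=-161/2868, b=Δ0−h0·(2M0+M1)/6=-5575/2868
seg 1: a=0, c=M1/2=-161/956, d=(M2−M1)/(6·2)=161/1434, b=Δ1−h1·(2M1+M2)/6=-3029/1434
seg 2: a=-4, c=M2/2=483/956, d=(M3−M2)/(6·3)=245/8604, b=Δ2−h2·(2M2+M3)/6=-2063/1434
seg 3: a=-3, c=M3/2=182/239, d=(M4−M3)/(6·2)=-5405/11472, b=Δ3−h3·(2M3+M4)/6=6773/2868
seg 4: a=1, c=M4/2=-3949/1912, d=(M5−M4)/(6·2)=3949/11472, b=Δ4−h4·(2M4+M5)/6=-353/1434
t_q=1/2 → seg 0, τ=1/2; S=2+-5575/2868·τ+0·τ²+-161/2868·τ³=7809/7648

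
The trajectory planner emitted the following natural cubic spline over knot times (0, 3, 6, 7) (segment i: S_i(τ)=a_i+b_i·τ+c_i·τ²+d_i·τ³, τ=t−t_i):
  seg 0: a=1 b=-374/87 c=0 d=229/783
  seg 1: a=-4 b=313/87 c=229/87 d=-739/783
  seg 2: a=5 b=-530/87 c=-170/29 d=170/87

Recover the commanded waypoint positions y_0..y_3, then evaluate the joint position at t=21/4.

y_0 = S_0(0) = a_0 = 1
y_1 = S_1(0) = a_1 = -4
y_2 = S_2(0) = a_2 = 5
y_3 = S_2(1) = -5
t_q=21/4 is in segment 1 (τ=9/4); S_1(τ)=12379/1856

y_0=1 y_1=-4 y_2=5 y_3=-5
S(21/4) = 12379/1856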